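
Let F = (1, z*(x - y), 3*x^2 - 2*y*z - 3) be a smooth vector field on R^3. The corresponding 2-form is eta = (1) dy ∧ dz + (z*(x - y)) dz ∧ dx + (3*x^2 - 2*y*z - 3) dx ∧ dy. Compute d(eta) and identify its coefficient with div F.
d(eta) = (-2*y - z) dx ∧ dy ∧ dz; div F = -2*y - z

For a 2-form in R^3 of the form above, applying d gives a 3-form with coefficient ∂P/∂x + ∂Q/∂y + ∂R/∂z:
  ∂P/∂x = 0
  ∂Q/∂y = -z
  ∂R/∂z = -2*y
Sum = -2*y - z, which is exactly div F.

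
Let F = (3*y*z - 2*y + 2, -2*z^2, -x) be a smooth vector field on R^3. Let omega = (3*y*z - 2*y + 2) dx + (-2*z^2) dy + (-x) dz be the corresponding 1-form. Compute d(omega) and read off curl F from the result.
d(omega) = (4*z) dy ∧ dz + (3*y + 1) dz ∧ dx + (2 - 3*z) dx ∧ dy; curl F = (4*z, 3*y + 1, 2 - 3*z)

d omega = sum_{i<j} (∂f_j/∂x_i - ∂f_i/∂x_j) dx_i ∧ dx_j. Under the identification (dy ∧ dz, dz ∧ dx, dx ∧ dy) ↔ (e_x, e_y, e_z), the coefficients are exactly the components of curl F. Compute:
  ∂R/∂y - ∂Q/∂z = (0) - (-4*z) = 4*z
  ∂P/∂z - ∂R/∂x = (3*y) - (-1) = 3*y + 1
  ∂Q/∂x - ∂P/∂y = (0) - (3*z - 2) = 2 - 3*z.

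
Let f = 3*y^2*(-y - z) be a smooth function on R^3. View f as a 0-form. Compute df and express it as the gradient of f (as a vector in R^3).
df = (0) dx + (3*y*(-3*y - 2*z)) dy + (-3*y^2) dz; grad f = (0, 3*y*(-3*y - 2*z), -3*y^2)

For a 0-form f, d f = (∂f/∂x) dx + (∂f/∂y) dy + (∂f/∂z) dz. The components of the vector representation are exactly the entries of grad f in Cartesian coordinates:
  ∂f/∂x = 0
  ∂f/∂y = 3*y*(-3*y - 2*z)
  ∂f/∂z = -3*y^2.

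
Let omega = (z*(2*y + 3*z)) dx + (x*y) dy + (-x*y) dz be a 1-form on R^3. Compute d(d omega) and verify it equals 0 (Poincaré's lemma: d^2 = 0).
d(d omega) = 0

Step 1: d omega = sum_{i<j} (∂f_j/∂x_i - ∂f_i/∂x_j) dx_i ∧ dx_j:
  coeff of dx ∧ dy: y - 2*z
  coeff of dx ∧ dz: -3*y - 6*z
  coeff of dy ∧ dz: -x
Step 2: Apply d again to each 2-form coefficient. The only possible 3-form in R^3 is dx ∧ dy ∧ dz, with coefficient
  ∂(coeff of dy∧dz)/∂x - ∂(coeff of dx∧dz)/∂y + ∂(coeff of dx∧dy)/∂z
  = ∂/∂x (-x) - ∂/∂y (-3*y - 6*z) + ∂/∂z (y - 2*z).
Each of these terms simplifies to sums of mixed partials that cancel in pairs. The result is 0 (by equality of mixed partials for smooth functions — Schwarz / Clairaut).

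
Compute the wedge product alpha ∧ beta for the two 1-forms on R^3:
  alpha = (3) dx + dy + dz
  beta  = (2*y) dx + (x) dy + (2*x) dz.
alpha ∧ beta = (3*x - 2*y) dx ∧ dy + (6*x - 2*y) dx ∧ dz + (x) dy ∧ dz

Distribute the wedge, using dx_i ∧ dx_j = -dx_j ∧ dx_i and dx_i ∧ dx_i = 0. For each pair (i, j) with i < j, the coefficient of dx_i ∧ dx_j in alpha ∧ beta is (alpha_i * beta_j - alpha_j * beta_i). Collecting: alpha ∧ beta = (3*x - 2*y) dx ∧ dy + (6*x - 2*y) dx ∧ dz + (x) dy ∧ dz.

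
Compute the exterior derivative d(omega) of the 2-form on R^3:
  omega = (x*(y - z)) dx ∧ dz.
d(omega) = (-x) dx ∧ dy ∧ dz

For a 2-form omega = sum_{i<j} g_{ij} dx_i ∧ dx_j, the exterior derivative is
  d(omega) = sum_{i<j} d(g_{ij}) ∧ dx_i ∧ dx_j = sum_{i<j, k} (∂g_{ij}/∂x_k) dx_k ∧ dx_i ∧ dx_j.
Expand each term, using dx_k ∧ dx_i ∧ dx_j = sgn(permutation) dx_{(a)} ∧ dx_{(b)} ∧ dx_{(c)} with (a < b < c) sorted:
  d(x*(y - z)) includes (∂/∂y)(x*(y - z)) dy = (x) dy, which multiplied by dx ∧ dz gives (-x) dx ∧ dy ∧ dz
Collecting like 3-forms: d(omega) = (-x) dx ∧ dy ∧ dz.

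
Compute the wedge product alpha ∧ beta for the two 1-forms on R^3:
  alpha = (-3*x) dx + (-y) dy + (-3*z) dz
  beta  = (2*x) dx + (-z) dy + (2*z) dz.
alpha ∧ beta = (x*(2*y + 3*z)) dx ∧ dy + (-z*(2*y + 3*z)) dy ∧ dz

Distribute the wedge, using dx_i ∧ dx_j = -dx_j ∧ dx_i and dx_i ∧ dx_i = 0. For each pair (i, j) with i < j, the coefficient of dx_i ∧ dx_j in alpha ∧ beta is (alpha_i * beta_j - alpha_j * beta_i). Collecting: alpha ∧ beta = (x*(2*y + 3*z)) dx ∧ dy + (-z*(2*y + 3*z)) dy ∧ dz.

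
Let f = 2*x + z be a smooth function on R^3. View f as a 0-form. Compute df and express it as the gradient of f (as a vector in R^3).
df = (2) dx + (0) dy + (1) dz; grad f = (2, 0, 1)

For a 0-form f, d f = (∂f/∂x) dx + (∂f/∂y) dy + (∂f/∂z) dz. The components of the vector representation are exactly the entries of grad f in Cartesian coordinates:
  ∂f/∂x = 2
  ∂f/∂y = 0
  ∂f/∂z = 1.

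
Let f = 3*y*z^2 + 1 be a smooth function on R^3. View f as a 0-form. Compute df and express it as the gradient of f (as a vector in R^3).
df = (0) dx + (3*z^2) dy + (6*y*z) dz; grad f = (0, 3*z^2, 6*y*z)

For a 0-form f, d f = (∂f/∂x) dx + (∂f/∂y) dy + (∂f/∂z) dz. The components of the vector representation are exactly the entries of grad f in Cartesian coordinates:
  ∂f/∂x = 0
  ∂f/∂y = 3*z^2
  ∂f/∂z = 6*y*z.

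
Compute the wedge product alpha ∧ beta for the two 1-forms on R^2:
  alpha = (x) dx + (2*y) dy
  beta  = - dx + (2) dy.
alpha ∧ beta = (2*x + 2*y) dx ∧ dy

Distribute the wedge, using dx_i ∧ dx_j = -dx_j ∧ dx_i and dx_i ∧ dx_i = 0. For each pair (i, j) with i < j, the coefficient of dx_i ∧ dx_j in alpha ∧ beta is (alpha_i * beta_j - alpha_j * beta_i). Collecting: alpha ∧ beta = (2*x + 2*y) dx ∧ dy.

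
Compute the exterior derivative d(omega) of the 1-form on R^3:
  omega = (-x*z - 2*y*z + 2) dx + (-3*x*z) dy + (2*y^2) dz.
d(omega) = (-z) dx ∧ dy + (x + 2*y) dx ∧ dz + (3*x + 4*y) dy ∧ dz

For a 1-form omega = sum_i f_i dx_i, the exterior derivative is
  d(omega) = sum_{i < j} (∂f_j/∂x_i - ∂f_i/∂x_j) dx_i ∧ dx_j.
  coefficient of dx ∧ dy: ∂f_2/∂x - ∂f_1/∂y = ∂(-3*x*z)/∂x - ∂(-x*z - 2*y*z + 2)/∂y = -z
  coefficient of dx ∧ dz: ∂f_3/∂x - ∂f_1/∂z = ∂(2*y^2)/∂x - ∂(-x*z - 2*y*z + 2)/∂z = x + 2*y
  coefficient of dy ∧ dz: ∂f_3/∂y - ∂f_2/∂z = ∂(2*y^2)/∂y - ∂(-3*x*z)/∂z = 3*x + 4*y
Assembling: d(omega) = (-z) dx ∧ dy + (x + 2*y) dx ∧ dz + (3*x + 4*y) dy ∧ dz.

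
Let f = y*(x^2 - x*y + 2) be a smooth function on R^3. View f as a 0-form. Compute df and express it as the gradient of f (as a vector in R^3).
df = (y*(2*x - y)) dx + (x^2 - 2*x*y + 2) dy + (0) dz; grad f = (y*(2*x - y), x^2 - 2*x*y + 2, 0)

For a 0-form f, d f = (∂f/∂x) dx + (∂f/∂y) dy + (∂f/∂z) dz. The components of the vector representation are exactly the entries of grad f in Cartesian coordinates:
  ∂f/∂x = y*(2*x - y)
  ∂f/∂y = x^2 - 2*x*y + 2
  ∂f/∂z = 0.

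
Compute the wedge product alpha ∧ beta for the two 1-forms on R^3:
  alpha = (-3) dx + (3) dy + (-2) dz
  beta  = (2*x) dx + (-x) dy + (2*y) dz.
alpha ∧ beta = (-3*x) dx ∧ dy + (4*x - 6*y) dx ∧ dz + (-2*x + 6*y) dy ∧ dz

Distribute the wedge, using dx_i ∧ dx_j = -dx_j ∧ dx_i and dx_i ∧ dx_i = 0. For each pair (i, j) with i < j, the coefficient of dx_i ∧ dx_j in alpha ∧ beta is (alpha_i * beta_j - alpha_j * beta_i). Collecting: alpha ∧ beta = (-3*x) dx ∧ dy + (4*x - 6*y) dx ∧ dz + (-2*x + 6*y) dy ∧ dz.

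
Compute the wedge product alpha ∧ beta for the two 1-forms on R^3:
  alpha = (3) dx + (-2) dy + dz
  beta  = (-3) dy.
alpha ∧ beta = (-9) dx ∧ dy + (3) dy ∧ dz

Distribute the wedge, using dx_i ∧ dx_j = -dx_j ∧ dx_i and dx_i ∧ dx_i = 0. For each pair (i, j) with i < j, the coefficient of dx_i ∧ dx_j in alpha ∧ beta is (alpha_i * beta_j - alpha_j * beta_i). Collecting: alpha ∧ beta = (-9) dx ∧ dy + (3) dy ∧ dz.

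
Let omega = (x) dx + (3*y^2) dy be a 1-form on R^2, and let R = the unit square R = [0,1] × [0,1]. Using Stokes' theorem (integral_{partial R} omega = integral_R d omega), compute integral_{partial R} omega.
integral_(partial R) omega = 0

Stokes: integral_partial_R omega = integral_R d omega with d omega = (∂Q/∂x - ∂P/∂y) dx ∧ dy.
  ∂Q/∂x = 0
  ∂P/∂y = 0
  integrand = ∂Q/∂x - ∂P/∂y = 0.
Integrating over R: integral_0^1 integral_0^1 (0) dx dy = 0.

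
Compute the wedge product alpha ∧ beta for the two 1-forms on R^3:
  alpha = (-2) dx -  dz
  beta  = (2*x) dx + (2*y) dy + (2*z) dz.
alpha ∧ beta = (-4*y) dx ∧ dy + (2*x - 4*z) dx ∧ dz + (2*y) dy ∧ dz

Distribute the wedge, using dx_i ∧ dx_j = -dx_j ∧ dx_i and dx_i ∧ dx_i = 0. For each pair (i, j) with i < j, the coefficient of dx_i ∧ dx_j in alpha ∧ beta is (alpha_i * beta_j - alpha_j * beta_i). Collecting: alpha ∧ beta = (-4*y) dx ∧ dy + (2*x - 4*z) dx ∧ dz + (2*y) dy ∧ dz.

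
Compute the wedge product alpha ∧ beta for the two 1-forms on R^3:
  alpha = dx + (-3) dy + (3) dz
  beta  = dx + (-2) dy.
alpha ∧ beta = (1) dx ∧ dy + (-3) dx ∧ dz + (6) dy ∧ dz

Distribute the wedge, using dx_i ∧ dx_j = -dx_j ∧ dx_i and dx_i ∧ dx_i = 0. For each pair (i, j) with i < j, the coefficient of dx_i ∧ dx_j in alpha ∧ beta is (alpha_i * beta_j - alpha_j * beta_i). Collecting: alpha ∧ beta = (1) dx ∧ dy + (-3) dx ∧ dz + (6) dy ∧ dz.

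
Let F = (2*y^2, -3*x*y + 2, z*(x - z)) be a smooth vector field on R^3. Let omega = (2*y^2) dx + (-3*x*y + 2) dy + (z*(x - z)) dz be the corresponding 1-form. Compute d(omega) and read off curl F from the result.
d(omega) = (0) dy ∧ dz + (-z) dz ∧ dx + (-7*y) dx ∧ dy; curl F = (0, -z, -7*y)

d omega = sum_{i<j} (∂f_j/∂x_i - ∂f_i/∂x_j) dx_i ∧ dx_j. Under the identification (dy ∧ dz, dz ∧ dx, dx ∧ dy) ↔ (e_x, e_y, e_z), the coefficients are exactly the components of curl F. Compute:
  ∂R/∂y - ∂Q/∂z = (0) - (0) = 0
  ∂P/∂z - ∂R/∂x = (0) - (z) = -z
  ∂Q/∂x - ∂P/∂y = (-3*y) - (4*y) = -7*y.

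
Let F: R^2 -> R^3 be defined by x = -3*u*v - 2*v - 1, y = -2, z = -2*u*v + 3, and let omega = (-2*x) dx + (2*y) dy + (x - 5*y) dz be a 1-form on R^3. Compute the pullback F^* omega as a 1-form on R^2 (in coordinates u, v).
F^* omega = (4*v*(-3*u*v - 2*v - 6)) du + (-12*u^2*v - 20*u*v - 24*u - 8*v - 4) dv

Using F^*(f dg) = (f ∘ F) d(g ∘ F), substitute each coordinate x_i by F_i(u, v) in f_i, and replace dx_i by d F_i = (∂F_i/∂u) du + (∂F_i/∂v) dv.
  For the x component: f_1(F) = 6*u*v + 4*v + 2; d F_1 = (-3*v) du + (-3*u - 2) dv
  For the y component: f_2(F) = -4; d F_2 = (0) du + (0) dv
  For the z component: f_3(F) = -3*u*v - 2*v + 9; d F_3 = (-2*v) du + (-2*u) dv
Combining and collecting du, dv coefficients:
  coeff of du: 4*v*(-3*u*v - 2*v - 6)
  coeff of dv: -12*u^2*v - 20*u*v - 24*u - 8*v - 4
F^* omega = (4*v*(-3*u*v - 2*v - 6)) du + (-12*u^2*v - 20*u*v - 24*u - 8*v - 4) dv.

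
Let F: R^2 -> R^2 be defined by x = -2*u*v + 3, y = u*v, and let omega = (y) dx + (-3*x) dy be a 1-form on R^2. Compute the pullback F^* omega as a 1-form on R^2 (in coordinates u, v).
F^* omega = (v*(4*u*v - 9)) du + (u*(4*u*v - 9)) dv

Using F^*(f dg) = (f ∘ F) d(g ∘ F), substitute each coordinate x_i by F_i(u, v) in f_i, and replace dx_i by d F_i = (∂F_i/∂u) du + (∂F_i/∂v) dv.
  For the x component: f_1(F) = u*v; d F_1 = (-2*v) du + (-2*u) dv
  For the y component: f_2(F) = 6*u*v - 9; d F_2 = (v) du + (u) dv
Combining and collecting du, dv coefficients:
  coeff of du: v*(4*u*v - 9)
  coeff of dv: u*(4*u*v - 9)
F^* omega = (v*(4*u*v - 9)) du + (u*(4*u*v - 9)) dv.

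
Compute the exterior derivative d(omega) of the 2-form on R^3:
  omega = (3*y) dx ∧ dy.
d(omega) = 0

For a 2-form omega = sum_{i<j} g_{ij} dx_i ∧ dx_j, the exterior derivative is
  d(omega) = sum_{i<j} d(g_{ij}) ∧ dx_i ∧ dx_j = sum_{i<j, k} (∂g_{ij}/∂x_k) dx_k ∧ dx_i ∧ dx_j.
Expand each term, using dx_k ∧ dx_i ∧ dx_j = sgn(permutation) dx_{(a)} ∧ dx_{(b)} ∧ dx_{(c)} with (a < b < c) sorted:

Collecting like 3-forms: d(omega) = 0.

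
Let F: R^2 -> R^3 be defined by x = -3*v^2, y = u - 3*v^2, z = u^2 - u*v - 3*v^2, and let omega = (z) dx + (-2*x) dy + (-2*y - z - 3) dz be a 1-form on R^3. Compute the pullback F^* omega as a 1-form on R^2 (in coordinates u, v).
F^* omega = (-2*u^3 + 3*u^2*v - 4*u^2 + 17*u*v^2 + 2*u*v - 6*u - 9*v^3 + 6*v^2 + 3*v) du + (u^3 - u^2*v + 2*u^2 - 9*u*v^2 + 12*u*v + 3*u - 72*v^3 + 18*v) dv

Using F^*(f dg) = (f ∘ F) d(g ∘ F), substitute each coordinate x_i by F_i(u, v) in f_i, and replace dx_i by d F_i = (∂F_i/∂u) du + (∂F_i/∂v) dv.
  For the x component: f_1(F) = u^2 - u*v - 3*v^2; d F_1 = (0) du + (-6*v) dv
  For the y component: f_2(F) = 6*v^2; d F_2 = (1) du + (-6*v) dv
  For the z component: f_3(F) = -u^2 + u*v - 2*u + 9*v^2 - 3; d F_3 = (2*u - v) du + (-u - 6*v) dv
Combining and collecting du, dv coefficients:
  coeff of du: -2*u^3 + 3*u^2*v - 4*u^2 + 17*u*v^2 + 2*u*v - 6*u - 9*v^3 + 6*v^2 + 3*v
  coeff of dv: u^3 - u^2*v + 2*u^2 - 9*u*v^2 + 12*u*v + 3*u - 72*v^3 + 18*v
F^* omega = (-2*u^3 + 3*u^2*v - 4*u^2 + 17*u*v^2 + 2*u*v - 6*u - 9*v^3 + 6*v^2 + 3*v) du + (u^3 - u^2*v + 2*u^2 - 9*u*v^2 + 12*u*v + 3*u - 72*v^3 + 18*v) dv.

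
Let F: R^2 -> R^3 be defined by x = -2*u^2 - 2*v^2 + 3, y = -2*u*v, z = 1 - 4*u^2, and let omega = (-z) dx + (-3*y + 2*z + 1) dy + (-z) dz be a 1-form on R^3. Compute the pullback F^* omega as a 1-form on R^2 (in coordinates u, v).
F^* omega = (-48*u^3 + 16*u^2*v - 12*u*v^2 + 12*u - 6*v) du + (16*u^3 - 28*u^2*v - 6*u + 4*v) dv

Using F^*(f dg) = (f ∘ F) d(g ∘ F), substitute each coordinate x_i by F_i(u, v) in f_i, and replace dx_i by d F_i = (∂F_i/∂u) du + (∂F_i/∂v) dv.
  For the x component: f_1(F) = 4*u^2 - 1; d F_1 = (-4*u) du + (-4*v) dv
  For the y component: f_2(F) = -8*u^2 + 6*u*v + 3; d F_2 = (-2*v) du + (-2*u) dv
  For the z component: f_3(F) = 4*u^2 - 1; d F_3 = (-8*u) du + (0) dv
Combining and collecting du, dv coefficients:
  coeff of du: -48*u^3 + 16*u^2*v - 12*u*v^2 + 12*u - 6*v
  coeff of dv: 16*u^3 - 28*u^2*v - 6*u + 4*v
F^* omega = (-48*u^3 + 16*u^2*v - 12*u*v^2 + 12*u - 6*v) du + (16*u^3 - 28*u^2*v - 6*u + 4*v) dv.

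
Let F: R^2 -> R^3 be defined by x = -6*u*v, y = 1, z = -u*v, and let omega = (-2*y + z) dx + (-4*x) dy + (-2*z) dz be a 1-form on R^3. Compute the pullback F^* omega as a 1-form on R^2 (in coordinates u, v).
F^* omega = (4*v*(u*v + 3)) du + (4*u*(u*v + 3)) dv

Using F^*(f dg) = (f ∘ F) d(g ∘ F), substitute each coordinate x_i by F_i(u, v) in f_i, and replace dx_i by d F_i = (∂F_i/∂u) du + (∂F_i/∂v) dv.
  For the x component: f_1(F) = -u*v - 2; d F_1 = (-6*v) du + (-6*u) dv
  For the y component: f_2(F) = 24*u*v; d F_2 = (0) du + (0) dv
  For the z component: f_3(F) = 2*u*v; d F_3 = (-v) du + (-u) dv
Combining and collecting du, dv coefficients:
  coeff of du: 4*v*(u*v + 3)
  coeff of dv: 4*u*(u*v + 3)
F^* omega = (4*v*(u*v + 3)) du + (4*u*(u*v + 3)) dv.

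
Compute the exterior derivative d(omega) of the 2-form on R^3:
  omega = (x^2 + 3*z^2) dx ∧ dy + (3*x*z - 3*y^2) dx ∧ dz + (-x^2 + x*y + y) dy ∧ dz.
d(omega) = (-2*x + 7*y + 6*z) dx ∧ dy ∧ dz

For a 2-form omega = sum_{i<j} g_{ij} dx_i ∧ dx_j, the exterior derivative is
  d(omega) = sum_{i<j} d(g_{ij}) ∧ dx_i ∧ dx_j = sum_{i<j, k} (∂g_{ij}/∂x_k) dx_k ∧ dx_i ∧ dx_j.
Expand each term, using dx_k ∧ dx_i ∧ dx_j = sgn(permutation) dx_{(a)} ∧ dx_{(b)} ∧ dx_{(c)} with (a < b < c) sorted:
  d(x^2 + 3*z^2) includes (∂/∂z)(x^2 + 3*z^2) dz = (6*z) dz, which multiplied by dx ∧ dy gives (6*z) dx ∧ dy ∧ dz
  d(3*x*z - 3*y^2) includes (∂/∂y)(3*x*z - 3*y^2) dy = (-6*y) dy, which multiplied by dx ∧ dz gives (6*y) dx ∧ dy ∧ dz
  d(-x^2 + x*y + y) includes (∂/∂x)(-x^2 + x*y + y) dx = (-2*x + y) dx, which multiplied by dy ∧ dz gives (-2*x + y) dx ∧ dy ∧ dz
Collecting like 3-forms: d(omega) = (-2*x + 7*y + 6*z) dx ∧ dy ∧ dz.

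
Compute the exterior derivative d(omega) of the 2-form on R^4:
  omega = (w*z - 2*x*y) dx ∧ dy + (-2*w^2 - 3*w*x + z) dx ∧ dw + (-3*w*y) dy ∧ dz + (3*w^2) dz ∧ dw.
d(omega) = (w) dx ∧ dy ∧ dz + (z) dx ∧ dy ∧ dw + (-1) dx ∧ dz ∧ dw + (-3*y) dy ∧ dz ∧ dw

For a 2-form omega = sum_{i<j} g_{ij} dx_i ∧ dx_j, the exterior derivative is
  d(omega) = sum_{i<j} d(g_{ij}) ∧ dx_i ∧ dx_j = sum_{i<j, k} (∂g_{ij}/∂x_k) dx_k ∧ dx_i ∧ dx_j.
Expand each term, using dx_k ∧ dx_i ∧ dx_j = sgn(permutation) dx_{(a)} ∧ dx_{(b)} ∧ dx_{(c)} with (a < b < c) sorted:
  d(w*z - 2*x*y) includes (∂/∂z)(w*z - 2*x*y) dz = (w) dz, which multiplied by dx ∧ dy gives (w) dx ∧ dy ∧ dz
  d(w*z - 2*x*y) includes (∂/∂w)(w*z - 2*x*y) dw = (z) dw, which multiplied by dx ∧ dy gives (z) dx ∧ dy ∧ dw
  d(-2*w^2 - 3*w*x + z) includes (∂/∂z)(-2*w^2 - 3*w*x + z) dz = (1) dz, which multiplied by dx ∧ dw gives (-1) dx ∧ dz ∧ dw
  d(-3*w*y) includes (∂/∂w)(-3*w*y) dw = (-3*y) dw, which multiplied by dy ∧ dz gives (-3*y) dy ∧ dz ∧ dw
Collecting like 3-forms: d(omega) = (w) dx ∧ dy ∧ dz + (z) dx ∧ dy ∧ dw + (-1) dx ∧ dz ∧ dw + (-3*y) dy ∧ dz ∧ dw.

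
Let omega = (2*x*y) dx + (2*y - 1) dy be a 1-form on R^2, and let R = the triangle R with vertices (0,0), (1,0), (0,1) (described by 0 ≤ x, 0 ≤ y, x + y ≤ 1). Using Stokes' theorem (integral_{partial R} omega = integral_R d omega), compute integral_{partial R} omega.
integral_(partial R) omega = -1/3

Stokes: integral_partial_R omega = integral_R d omega with d omega = (∂Q/∂x - ∂P/∂y) dx ∧ dy.
  ∂Q/∂x = 0
  ∂P/∂y = 2*x
  integrand = ∂Q/∂x - ∂P/∂y = -2*x.
Integrating over R: integral_0^1 integral_0^{1-x} (-2*x) dy dx = -1/3.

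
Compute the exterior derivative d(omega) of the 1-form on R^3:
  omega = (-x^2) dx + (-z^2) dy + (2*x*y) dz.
d(omega) = (2*y) dx ∧ dz + (2*x + 2*z) dy ∧ dz

For a 1-form omega = sum_i f_i dx_i, the exterior derivative is
  d(omega) = sum_{i < j} (∂f_j/∂x_i - ∂f_i/∂x_j) dx_i ∧ dx_j.
  coefficient of dx ∧ dz: ∂f_3/∂x - ∂f_1/∂z = ∂(2*x*y)/∂x - ∂(-x^2)/∂z = 2*y
  coefficient of dy ∧ dz: ∂f_3/∂y - ∂f_2/∂z = ∂(2*x*y)/∂y - ∂(-z^2)/∂z = 2*x + 2*z
Assembling: d(omega) = (2*y) dx ∧ dz + (2*x + 2*z) dy ∧ dz.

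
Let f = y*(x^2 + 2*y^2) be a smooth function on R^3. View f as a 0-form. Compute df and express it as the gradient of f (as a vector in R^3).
df = (2*x*y) dx + (x^2 + 6*y^2) dy + (0) dz; grad f = (2*x*y, x^2 + 6*y^2, 0)

For a 0-form f, d f = (∂f/∂x) dx + (∂f/∂y) dy + (∂f/∂z) dz. The components of the vector representation are exactly the entries of grad f in Cartesian coordinates:
  ∂f/∂x = 2*x*y
  ∂f/∂y = x^2 + 6*y^2
  ∂f/∂z = 0.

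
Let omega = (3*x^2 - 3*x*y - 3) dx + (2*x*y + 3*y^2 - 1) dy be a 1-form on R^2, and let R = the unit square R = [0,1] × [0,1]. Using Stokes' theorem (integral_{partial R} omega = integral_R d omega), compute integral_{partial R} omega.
integral_(partial R) omega = 5/2

Stokes: integral_partial_R omega = integral_R d omega with d omega = (∂Q/∂x - ∂P/∂y) dx ∧ dy.
  ∂Q/∂x = 2*y
  ∂P/∂y = -3*x
  integrand = ∂Q/∂x - ∂P/∂y = 3*x + 2*y.
Integrating over R: integral_0^1 integral_0^1 (3*x + 2*y) dx dy = 5/2.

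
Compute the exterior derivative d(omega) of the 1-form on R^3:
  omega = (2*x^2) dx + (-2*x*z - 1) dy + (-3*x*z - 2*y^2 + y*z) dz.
d(omega) = (-2*z) dx ∧ dy + (-3*z) dx ∧ dz + (2*x - 4*y + z) dy ∧ dz

For a 1-form omega = sum_i f_i dx_i, the exterior derivative is
  d(omega) = sum_{i < j} (∂f_j/∂x_i - ∂f_i/∂x_j) dx_i ∧ dx_j.
  coefficient of dx ∧ dy: ∂f_2/∂x - ∂f_1/∂y = ∂(-2*x*z - 1)/∂x - ∂(2*x^2)/∂y = -2*z
  coefficient of dx ∧ dz: ∂f_3/∂x - ∂f_1/∂z = ∂(-3*x*z - 2*y^2 + y*z)/∂x - ∂(2*x^2)/∂z = -3*z
  coefficient of dy ∧ dz: ∂f_3/∂y - ∂f_2/∂z = ∂(-3*x*z - 2*y^2 + y*z)/∂y - ∂(-2*x*z - 1)/∂z = 2*x - 4*y + z
Assembling: d(omega) = (-2*z) dx ∧ dy + (-3*z) dx ∧ dz + (2*x - 4*y + z) dy ∧ dz.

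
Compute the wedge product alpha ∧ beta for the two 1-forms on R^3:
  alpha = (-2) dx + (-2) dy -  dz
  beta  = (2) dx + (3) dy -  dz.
alpha ∧ beta = (-2) dx ∧ dy + (4) dx ∧ dz + (5) dy ∧ dz

Distribute the wedge, using dx_i ∧ dx_j = -dx_j ∧ dx_i and dx_i ∧ dx_i = 0. For each pair (i, j) with i < j, the coefficient of dx_i ∧ dx_j in alpha ∧ beta is (alpha_i * beta_j - alpha_j * beta_i). Collecting: alpha ∧ beta = (-2) dx ∧ dy + (4) dx ∧ dz + (5) dy ∧ dz.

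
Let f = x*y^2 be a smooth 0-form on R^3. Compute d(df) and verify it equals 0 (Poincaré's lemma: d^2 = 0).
d(df) = 0

Step 1: df = sum_i (∂f/∂x_i) dx_i = (y^2) dx + (2*x*y) dy + (0) dz.
Step 2: Apply d again. Using the 1-form formula, the coefficient of dx ∧ dy in d(df) is ∂^2 f/∂x ∂y - ∂^2 f/∂y ∂x = (2*y) - (2*y) = 0 (equality of mixed partials for smooth f).
Similarly for dx ∧ dz and dy ∧ dz — all coefficients vanish. So d(df) = 0.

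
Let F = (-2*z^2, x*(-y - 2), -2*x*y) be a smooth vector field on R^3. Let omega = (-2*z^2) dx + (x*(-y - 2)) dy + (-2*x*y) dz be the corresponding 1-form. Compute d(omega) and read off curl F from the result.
d(omega) = (-2*x) dy ∧ dz + (2*y - 4*z) dz ∧ dx + (-y - 2) dx ∧ dy; curl F = (-2*x, 2*y - 4*z, -y - 2)

d omega = sum_{i<j} (∂f_j/∂x_i - ∂f_i/∂x_j) dx_i ∧ dx_j. Under the identification (dy ∧ dz, dz ∧ dx, dx ∧ dy) ↔ (e_x, e_y, e_z), the coefficients are exactly the components of curl F. Compute:
  ∂R/∂y - ∂Q/∂z = (-2*x) - (0) = -2*x
  ∂P/∂z - ∂R/∂x = (-4*z) - (-2*y) = 2*y - 4*z
  ∂Q/∂x - ∂P/∂y = (-y - 2) - (0) = -y - 2.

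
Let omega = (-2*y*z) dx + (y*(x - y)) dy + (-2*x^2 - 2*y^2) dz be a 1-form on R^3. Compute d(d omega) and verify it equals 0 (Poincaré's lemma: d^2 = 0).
d(d omega) = 0

Step 1: d omega = sum_{i<j} (∂f_j/∂x_i - ∂f_i/∂x_j) dx_i ∧ dx_j:
  coeff of dx ∧ dy: y + 2*z
  coeff of dx ∧ dz: -4*x + 2*y
  coeff of dy ∧ dz: -4*y
Step 2: Apply d again to each 2-form coefficient. The only possible 3-form in R^3 is dx ∧ dy ∧ dz, with coefficient
  ∂(coeff of dy∧dz)/∂x - ∂(coeff of dx∧dz)/∂y + ∂(coeff of dx∧dy)/∂z
  = ∂/∂x (-4*y) - ∂/∂y (-4*x + 2*y) + ∂/∂z (y + 2*z).
Each of these terms simplifies to sums of mixed partials that cancel in pairs. The result is 0 (by equality of mixed partials for smooth functions — Schwarz / Clairaut).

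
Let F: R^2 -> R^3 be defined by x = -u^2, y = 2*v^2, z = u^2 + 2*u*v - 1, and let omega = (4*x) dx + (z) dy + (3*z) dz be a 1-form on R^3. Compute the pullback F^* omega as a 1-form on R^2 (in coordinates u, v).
F^* omega = (14*u^3 + 18*u^2*v + 12*u*v^2 - 6*u - 6*v) du + (6*u^3 + 16*u^2*v + 8*u*v^2 - 6*u - 4*v) dv

Using F^*(f dg) = (f ∘ F) d(g ∘ F), substitute each coordinate x_i by F_i(u, v) in f_i, and replace dx_i by d F_i = (∂F_i/∂u) du + (∂F_i/∂v) dv.
  For the x component: f_1(F) = -4*u^2; d F_1 = (-2*u) du + (0) dv
  For the y component: f_2(F) = u^2 + 2*u*v - 1; d F_2 = (0) du + (4*v) dv
  For the z component: f_3(F) = 3*u^2 + 6*u*v - 3; d F_3 = (2*u + 2*v) du + (2*u) dv
Combining and collecting du, dv coefficients:
  coeff of du: 14*u^3 + 18*u^2*v + 12*u*v^2 - 6*u - 6*v
  coeff of dv: 6*u^3 + 16*u^2*v + 8*u*v^2 - 6*u - 4*v
F^* omega = (14*u^3 + 18*u^2*v + 12*u*v^2 - 6*u - 6*v) du + (6*u^3 + 16*u^2*v + 8*u*v^2 - 6*u - 4*v) dv.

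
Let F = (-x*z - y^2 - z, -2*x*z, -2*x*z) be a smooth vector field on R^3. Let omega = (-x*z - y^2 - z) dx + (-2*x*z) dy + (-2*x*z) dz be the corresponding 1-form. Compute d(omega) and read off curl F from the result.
d(omega) = (2*x) dy ∧ dz + (-x + 2*z - 1) dz ∧ dx + (2*y - 2*z) dx ∧ dy; curl F = (2*x, -x + 2*z - 1, 2*y - 2*z)

d omega = sum_{i<j} (∂f_j/∂x_i - ∂f_i/∂x_j) dx_i ∧ dx_j. Under the identification (dy ∧ dz, dz ∧ dx, dx ∧ dy) ↔ (e_x, e_y, e_z), the coefficients are exactly the components of curl F. Compute:
  ∂R/∂y - ∂Q/∂z = (0) - (-2*x) = 2*x
  ∂P/∂z - ∂R/∂x = (-x - 1) - (-2*z) = -x + 2*z - 1
  ∂Q/∂x - ∂P/∂y = (-2*z) - (-2*y) = 2*y - 2*z.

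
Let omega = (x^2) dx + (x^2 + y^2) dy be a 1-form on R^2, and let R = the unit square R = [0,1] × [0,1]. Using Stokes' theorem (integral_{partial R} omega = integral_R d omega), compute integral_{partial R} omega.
integral_(partial R) omega = 1

Stokes: integral_partial_R omega = integral_R d omega with d omega = (∂Q/∂x - ∂P/∂y) dx ∧ dy.
  ∂Q/∂x = 2*x
  ∂P/∂y = 0
  integrand = ∂Q/∂x - ∂P/∂y = 2*x.
Integrating over R: integral_0^1 integral_0^1 (2*x) dx dy = 1.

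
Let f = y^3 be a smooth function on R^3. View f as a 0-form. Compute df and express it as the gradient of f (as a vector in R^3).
df = (0) dx + (3*y^2) dy + (0) dz; grad f = (0, 3*y^2, 0)

For a 0-form f, d f = (∂f/∂x) dx + (∂f/∂y) dy + (∂f/∂z) dz. The components of the vector representation are exactly the entries of grad f in Cartesian coordinates:
  ∂f/∂x = 0
  ∂f/∂y = 3*y^2
  ∂f/∂z = 0.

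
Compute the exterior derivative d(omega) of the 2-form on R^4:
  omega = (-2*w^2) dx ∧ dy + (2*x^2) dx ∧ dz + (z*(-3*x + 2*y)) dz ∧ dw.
d(omega) = (-4*w) dx ∧ dy ∧ dw + (-3*z) dx ∧ dz ∧ dw + (2*z) dy ∧ dz ∧ dw

For a 2-form omega = sum_{i<j} g_{ij} dx_i ∧ dx_j, the exterior derivative is
  d(omega) = sum_{i<j} d(g_{ij}) ∧ dx_i ∧ dx_j = sum_{i<j, k} (∂g_{ij}/∂x_k) dx_k ∧ dx_i ∧ dx_j.
Expand each term, using dx_k ∧ dx_i ∧ dx_j = sgn(permutation) dx_{(a)} ∧ dx_{(b)} ∧ dx_{(c)} with (a < b < c) sorted:
  d(-2*w^2) includes (∂/∂w)(-2*w^2) dw = (-4*w) dw, which multiplied by dx ∧ dy gives (-4*w) dx ∧ dy ∧ dw
  d(z*(-3*x + 2*y)) includes (∂/∂x)(z*(-3*x + 2*y)) dx = (-3*z) dx, which multiplied by dz ∧ dw gives (-3*z) dx ∧ dz ∧ dw
  d(z*(-3*x + 2*y)) includes (∂/∂y)(z*(-3*x + 2*y)) dy = (2*z) dy, which multiplied by dz ∧ dw gives (2*z) dy ∧ dz ∧ dw
Collecting like 3-forms: d(omega) = (-4*w) dx ∧ dy ∧ dw + (-3*z) dx ∧ dz ∧ dw + (2*z) dy ∧ dz ∧ dw.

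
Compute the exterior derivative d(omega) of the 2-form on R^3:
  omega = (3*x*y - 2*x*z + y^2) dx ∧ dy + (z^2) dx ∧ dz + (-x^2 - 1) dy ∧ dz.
d(omega) = (-4*x) dx ∧ dy ∧ dz

For a 2-form omega = sum_{i<j} g_{ij} dx_i ∧ dx_j, the exterior derivative is
  d(omega) = sum_{i<j} d(g_{ij}) ∧ dx_i ∧ dx_j = sum_{i<j, k} (∂g_{ij}/∂x_k) dx_k ∧ dx_i ∧ dx_j.
Expand each term, using dx_k ∧ dx_i ∧ dx_j = sgn(permutation) dx_{(a)} ∧ dx_{(b)} ∧ dx_{(c)} with (a < b < c) sorted:
  d(3*x*y - 2*x*z + y^2) includes (∂/∂z)(3*x*y - 2*x*z + y^2) dz = (-2*x) dz, which multiplied by dx ∧ dy gives (-2*x) dx ∧ dy ∧ dz
  d(-x^2 - 1) includes (∂/∂x)(-x^2 - 1) dx = (-2*x) dx, which multiplied by dy ∧ dz gives (-2*x) dx ∧ dy ∧ dz
Collecting like 3-forms: d(omega) = (-4*x) dx ∧ dy ∧ dz.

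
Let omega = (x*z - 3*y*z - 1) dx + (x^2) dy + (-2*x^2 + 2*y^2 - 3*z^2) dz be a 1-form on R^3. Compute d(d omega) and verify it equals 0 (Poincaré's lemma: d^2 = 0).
d(d omega) = 0

Step 1: d omega = sum_{i<j} (∂f_j/∂x_i - ∂f_i/∂x_j) dx_i ∧ dx_j:
  coeff of dx ∧ dy: 2*x + 3*z
  coeff of dx ∧ dz: -5*x + 3*y
  coeff of dy ∧ dz: 4*y
Step 2: Apply d again to each 2-form coefficient. The only possible 3-form in R^3 is dx ∧ dy ∧ dz, with coefficient
  ∂(coeff of dy∧dz)/∂x - ∂(coeff of dx∧dz)/∂y + ∂(coeff of dx∧dy)/∂z
  = ∂/∂x (4*y) - ∂/∂y (-5*x + 3*y) + ∂/∂z (2*x + 3*z).
Each of these terms simplifies to sums of mixed partials that cancel in pairs. The result is 0 (by equality of mixed partials for smooth functions — Schwarz / Clairaut).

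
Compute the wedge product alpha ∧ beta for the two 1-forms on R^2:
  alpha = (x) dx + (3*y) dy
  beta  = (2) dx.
alpha ∧ beta = (-6*y) dx ∧ dy

Distribute the wedge, using dx_i ∧ dx_j = -dx_j ∧ dx_i and dx_i ∧ dx_i = 0. For each pair (i, j) with i < j, the coefficient of dx_i ∧ dx_j in alpha ∧ beta is (alpha_i * beta_j - alpha_j * beta_i). Collecting: alpha ∧ beta = (-6*y) dx ∧ dy.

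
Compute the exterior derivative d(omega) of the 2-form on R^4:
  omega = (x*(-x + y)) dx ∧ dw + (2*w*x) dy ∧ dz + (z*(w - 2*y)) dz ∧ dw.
d(omega) = (-x) dx ∧ dy ∧ dw + (2*w) dx ∧ dy ∧ dz + (2*x - 2*z) dy ∧ dz ∧ dw

For a 2-form omega = sum_{i<j} g_{ij} dx_i ∧ dx_j, the exterior derivative is
  d(omega) = sum_{i<j} d(g_{ij}) ∧ dx_i ∧ dx_j = sum_{i<j, k} (∂g_{ij}/∂x_k) dx_k ∧ dx_i ∧ dx_j.
Expand each term, using dx_k ∧ dx_i ∧ dx_j = sgn(permutation) dx_{(a)} ∧ dx_{(b)} ∧ dx_{(c)} with (a < b < c) sorted:
  d(x*(-x + y)) includes (∂/∂y)(x*(-x + y)) dy = (x) dy, which multiplied by dx ∧ dw gives (-x) dx ∧ dy ∧ dw
  d(2*w*x) includes (∂/∂x)(2*w*x) dx = (2*w) dx, which multiplied by dy ∧ dz gives (2*w) dx ∧ dy ∧ dz
  d(2*w*x) includes (∂/∂w)(2*w*x) dw = (2*x) dw, which multiplied by dy ∧ dz gives (2*x) dy ∧ dz ∧ dw
  d(z*(w - 2*y)) includes (∂/∂y)(z*(w - 2*y)) dy = (-2*z) dy, which multiplied by dz ∧ dw gives (-2*z) dy ∧ dz ∧ dw
Collecting like 3-forms: d(omega) = (-x) dx ∧ dy ∧ dw + (2*w) dx ∧ dy ∧ dz + (2*x - 2*z) dy ∧ dz ∧ dw.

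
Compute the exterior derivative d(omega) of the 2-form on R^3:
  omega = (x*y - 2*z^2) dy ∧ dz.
d(omega) = (y) dx ∧ dy ∧ dz

For a 2-form omega = sum_{i<j} g_{ij} dx_i ∧ dx_j, the exterior derivative is
  d(omega) = sum_{i<j} d(g_{ij}) ∧ dx_i ∧ dx_j = sum_{i<j, k} (∂g_{ij}/∂x_k) dx_k ∧ dx_i ∧ dx_j.
Expand each term, using dx_k ∧ dx_i ∧ dx_j = sgn(permutation) dx_{(a)} ∧ dx_{(b)} ∧ dx_{(c)} with (a < b < c) sorted:
  d(x*y - 2*z^2) includes (∂/∂x)(x*y - 2*z^2) dx = (y) dx, which multiplied by dy ∧ dz gives (y) dx ∧ dy ∧ dz
Collecting like 3-forms: d(omega) = (y) dx ∧ dy ∧ dz.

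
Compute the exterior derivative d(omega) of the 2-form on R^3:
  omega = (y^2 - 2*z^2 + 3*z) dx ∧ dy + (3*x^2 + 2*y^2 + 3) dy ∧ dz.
d(omega) = (6*x - 4*z + 3) dx ∧ dy ∧ dz

For a 2-form omega = sum_{i<j} g_{ij} dx_i ∧ dx_j, the exterior derivative is
  d(omega) = sum_{i<j} d(g_{ij}) ∧ dx_i ∧ dx_j = sum_{i<j, k} (∂g_{ij}/∂x_k) dx_k ∧ dx_i ∧ dx_j.
Expand each term, using dx_k ∧ dx_i ∧ dx_j = sgn(permutation) dx_{(a)} ∧ dx_{(b)} ∧ dx_{(c)} with (a < b < c) sorted:
  d(y^2 - 2*z^2 + 3*z) includes (∂/∂z)(y^2 - 2*z^2 + 3*z) dz = (3 - 4*z) dz, which multiplied by dx ∧ dy gives (3 - 4*z) dx ∧ dy ∧ dz
  d(3*x^2 + 2*y^2 + 3) includes (∂/∂x)(3*x^2 + 2*y^2 + 3) dx = (6*x) dx, which multiplied by dy ∧ dz gives (6*x) dx ∧ dy ∧ dz
Collecting like 3-forms: d(omega) = (6*x - 4*z + 3) dx ∧ dy ∧ dz.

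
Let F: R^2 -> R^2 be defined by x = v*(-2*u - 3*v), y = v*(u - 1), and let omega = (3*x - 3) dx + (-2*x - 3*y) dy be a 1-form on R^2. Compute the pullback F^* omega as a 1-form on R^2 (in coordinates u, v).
F^* omega = (v*(13*u*v + 24*v^2 + 3*v + 6)) du + (13*u^2*v + 60*u*v^2 + 2*u*v + 6*u + 54*v^3 - 6*v^2 + 15*v) dv

Using F^*(f dg) = (f ∘ F) d(g ∘ F), substitute each coordinate x_i by F_i(u, v) in f_i, and replace dx_i by d F_i = (∂F_i/∂u) du + (∂F_i/∂v) dv.
  For the x component: f_1(F) = -6*u*v - 9*v^2 - 3; d F_1 = (-2*v) du + (-2*u - 6*v) dv
  For the y component: f_2(F) = v*(u + 6*v + 3); d F_2 = (v) du + (u - 1) dv
Combining and collecting du, dv coefficients:
  coeff of du: v*(13*u*v + 24*v^2 + 3*v + 6)
  coeff of dv: 13*u^2*v + 60*u*v^2 + 2*u*v + 6*u + 54*v^3 - 6*v^2 + 15*v
F^* omega = (v*(13*u*v + 24*v^2 + 3*v + 6)) du + (13*u^2*v + 60*u*v^2 + 2*u*v + 6*u + 54*v^3 - 6*v^2 + 15*v) dv.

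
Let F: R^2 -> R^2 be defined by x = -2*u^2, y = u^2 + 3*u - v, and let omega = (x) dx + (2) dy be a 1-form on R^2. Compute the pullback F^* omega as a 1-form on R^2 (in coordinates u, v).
F^* omega = (8*u^3 + 4*u + 6) du + (-2) dv

Using F^*(f dg) = (f ∘ F) d(g ∘ F), substitute each coordinate x_i by F_i(u, v) in f_i, and replace dx_i by d F_i = (∂F_i/∂u) du + (∂F_i/∂v) dv.
  For the x component: f_1(F) = -2*u^2; d F_1 = (-4*u) du + (0) dv
  For the y component: f_2(F) = 2; d F_2 = (2*u + 3) du + (-1) dv
Combining and collecting du, dv coefficients:
  coeff of du: 8*u^3 + 4*u + 6
  coeff of dv: -2
F^* omega = (8*u^3 + 4*u + 6) du + (-2) dv.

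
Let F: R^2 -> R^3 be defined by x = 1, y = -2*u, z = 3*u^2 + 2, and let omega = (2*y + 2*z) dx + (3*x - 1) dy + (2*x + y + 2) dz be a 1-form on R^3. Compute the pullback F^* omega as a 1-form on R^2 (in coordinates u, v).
F^* omega = (-12*u^2 + 24*u - 4) du

Using F^*(f dg) = (f ∘ F) d(g ∘ F), substitute each coordinate x_i by F_i(u, v) in f_i, and replace dx_i by d F_i = (∂F_i/∂u) du + (∂F_i/∂v) dv.
  For the x component: f_1(F) = 6*u^2 - 4*u + 4; d F_1 = (0) du + (0) dv
  For the y component: f_2(F) = 2; d F_2 = (-2) du + (0) dv
  For the z component: f_3(F) = 4 - 2*u; d F_3 = (6*u) du + (0) dv
Combining and collecting du, dv coefficients:
  coeff of du: -12*u^2 + 24*u - 4
  coeff of dv: 0
F^* omega = (-12*u^2 + 24*u - 4) du.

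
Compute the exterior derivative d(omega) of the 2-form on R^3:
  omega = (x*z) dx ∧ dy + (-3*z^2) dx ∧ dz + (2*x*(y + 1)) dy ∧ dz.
d(omega) = (x + 2*y + 2) dx ∧ dy ∧ dz

For a 2-form omega = sum_{i<j} g_{ij} dx_i ∧ dx_j, the exterior derivative is
  d(omega) = sum_{i<j} d(g_{ij}) ∧ dx_i ∧ dx_j = sum_{i<j, k} (∂g_{ij}/∂x_k) dx_k ∧ dx_i ∧ dx_j.
Expand each term, using dx_k ∧ dx_i ∧ dx_j = sgn(permutation) dx_{(a)} ∧ dx_{(b)} ∧ dx_{(c)} with (a < b < c) sorted:
  d(x*z) includes (∂/∂z)(x*z) dz = (x) dz, which multiplied by dx ∧ dy gives (x) dx ∧ dy ∧ dz
  d(2*x*(y + 1)) includes (∂/∂x)(2*x*(y + 1)) dx = (2*y + 2) dx, which multiplied by dy ∧ dz gives (2*y + 2) dx ∧ dy ∧ dz
Collecting like 3-forms: d(omega) = (x + 2*y + 2) dx ∧ dy ∧ dz.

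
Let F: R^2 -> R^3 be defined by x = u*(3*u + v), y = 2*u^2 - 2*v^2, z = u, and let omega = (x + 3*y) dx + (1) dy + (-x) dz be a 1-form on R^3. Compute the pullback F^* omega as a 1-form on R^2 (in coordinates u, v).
F^* omega = (54*u^3 + 15*u^2*v - 3*u^2 - 35*u*v^2 - u*v + 4*u - 6*v^3) du + (9*u^3 + u^2*v - 6*u*v^2 - 4*v) dv

Using F^*(f dg) = (f ∘ F) d(g ∘ F), substitute each coordinate x_i by F_i(u, v) in f_i, and replace dx_i by d F_i = (∂F_i/∂u) du + (∂F_i/∂v) dv.
  For the x component: f_1(F) = 9*u^2 + u*v - 6*v^2; d F_1 = (6*u + v) du + (u) dv
  For the y component: f_2(F) = 1; d F_2 = (4*u) du + (-4*v) dv
  For the z component: f_3(F) = u*(-3*u - v); d F_3 = (1) du + (0) dv
Combining and collecting du, dv coefficients:
  coeff of du: 54*u^3 + 15*u^2*v - 3*u^2 - 35*u*v^2 - u*v + 4*u - 6*v^3
  coeff of dv: 9*u^3 + u^2*v - 6*u*v^2 - 4*v
F^* omega = (54*u^3 + 15*u^2*v - 3*u^2 - 35*u*v^2 - u*v + 4*u - 6*v^3) du + (9*u^3 + u^2*v - 6*u*v^2 - 4*v) dv.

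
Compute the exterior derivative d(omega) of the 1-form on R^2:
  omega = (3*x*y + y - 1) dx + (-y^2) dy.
d(omega) = (-3*x - 1) dx ∧ dy

For a 1-form omega = sum_i f_i dx_i, the exterior derivative is
  d(omega) = sum_{i < j} (∂f_j/∂x_i - ∂f_i/∂x_j) dx_i ∧ dx_j.
  coefficient of dx ∧ dy: ∂f_2/∂x - ∂f_1/∂y = ∂(-y^2)/∂x - ∂(3*x*y + y - 1)/∂y = -3*x - 1
Assembling: d(omega) = (-3*x - 1) dx ∧ dy.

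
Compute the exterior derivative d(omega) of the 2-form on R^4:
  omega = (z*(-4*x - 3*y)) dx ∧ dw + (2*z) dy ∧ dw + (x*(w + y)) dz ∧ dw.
d(omega) = (3*z) dx ∧ dy ∧ dw + (w + 4*x + 4*y) dx ∧ dz ∧ dw + (x - 2) dy ∧ dz ∧ dw

For a 2-form omega = sum_{i<j} g_{ij} dx_i ∧ dx_j, the exterior derivative is
  d(omega) = sum_{i<j} d(g_{ij}) ∧ dx_i ∧ dx_j = sum_{i<j, k} (∂g_{ij}/∂x_k) dx_k ∧ dx_i ∧ dx_j.
Expand each term, using dx_k ∧ dx_i ∧ dx_j = sgn(permutation) dx_{(a)} ∧ dx_{(b)} ∧ dx_{(c)} with (a < b < c) sorted:
  d(z*(-4*x - 3*y)) includes (∂/∂y)(z*(-4*x - 3*y)) dy = (-3*z) dy, which multiplied by dx ∧ dw gives (3*z) dx ∧ dy ∧ dw
  d(z*(-4*x - 3*y)) includes (∂/∂z)(z*(-4*x - 3*y)) dz = (-4*x - 3*y) dz, which multiplied by dx ∧ dw gives (4*x + 3*y) dx ∧ dz ∧ dw
  d(2*z) includes (∂/∂z)(2*z) dz = (2) dz, which multiplied by dy ∧ dw gives (-2) dy ∧ dz ∧ dw
  d(x*(w + y)) includes (∂/∂x)(x*(w + y)) dx = (w + y) dx, which multiplied by dz ∧ dw gives (w + y) dx ∧ dz ∧ dw
  d(x*(w + y)) includes (∂/∂y)(x*(w + y)) dy = (x) dy, which multiplied by dz ∧ dw gives (x) dy ∧ dz ∧ dw
Collecting like 3-forms: d(omega) = (3*z) dx ∧ dy ∧ dw + (w + 4*x + 4*y) dx ∧ dz ∧ dw + (x - 2) dy ∧ dz ∧ dw.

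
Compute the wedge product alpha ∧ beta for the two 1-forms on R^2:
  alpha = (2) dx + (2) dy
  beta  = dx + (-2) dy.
alpha ∧ beta = (-6) dx ∧ dy

Distribute the wedge, using dx_i ∧ dx_j = -dx_j ∧ dx_i and dx_i ∧ dx_i = 0. For each pair (i, j) with i < j, the coefficient of dx_i ∧ dx_j in alpha ∧ beta is (alpha_i * beta_j - alpha_j * beta_i). Collecting: alpha ∧ beta = (-6) dx ∧ dy.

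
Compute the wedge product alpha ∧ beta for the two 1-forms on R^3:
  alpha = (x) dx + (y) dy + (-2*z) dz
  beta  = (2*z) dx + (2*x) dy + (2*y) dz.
alpha ∧ beta = (2*x^2 - 2*y*z) dx ∧ dy + (2*x*y + 4*z^2) dx ∧ dz + (4*x*z + 2*y^2) dy ∧ dz

Distribute the wedge, using dx_i ∧ dx_j = -dx_j ∧ dx_i and dx_i ∧ dx_i = 0. For each pair (i, j) with i < j, the coefficient of dx_i ∧ dx_j in alpha ∧ beta is (alpha_i * beta_j - alpha_j * beta_i). Collecting: alpha ∧ beta = (2*x^2 - 2*y*z) dx ∧ dy + (2*x*y + 4*z^2) dx ∧ dz + (4*x*z + 2*y^2) dy ∧ dz.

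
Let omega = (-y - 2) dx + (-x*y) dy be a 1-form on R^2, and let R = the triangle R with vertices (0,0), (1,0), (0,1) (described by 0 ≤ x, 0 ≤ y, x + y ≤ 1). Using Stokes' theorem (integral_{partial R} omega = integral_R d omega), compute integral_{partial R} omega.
integral_(partial R) omega = 1/3

Stokes: integral_partial_R omega = integral_R d omega with d omega = (∂Q/∂x - ∂P/∂y) dx ∧ dy.
  ∂Q/∂x = -y
  ∂P/∂y = -1
  integrand = ∂Q/∂x - ∂P/∂y = 1 - y.
Integrating over R: integral_0^1 integral_0^{1-x} (1 - y) dy dx = 1/3.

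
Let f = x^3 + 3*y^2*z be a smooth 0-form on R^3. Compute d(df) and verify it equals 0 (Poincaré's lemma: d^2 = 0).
d(df) = 0

Step 1: df = sum_i (∂f/∂x_i) dx_i = (3*x^2) dx + (6*y*z) dy + (3*y^2) dz.
Step 2: Apply d again. Using the 1-form formula, the coefficient of dx ∧ dy in d(df) is ∂^2 f/∂x ∂y - ∂^2 f/∂y ∂x = (0) - (0) = 0 (equality of mixed partials for smooth f).
Similarly for dx ∧ dz and dy ∧ dz — all coefficients vanish. So d(df) = 0.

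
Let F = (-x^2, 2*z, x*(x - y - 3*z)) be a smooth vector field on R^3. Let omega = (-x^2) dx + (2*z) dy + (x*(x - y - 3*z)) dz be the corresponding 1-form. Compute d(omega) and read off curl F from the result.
d(omega) = (-x - 2) dy ∧ dz + (-2*x + y + 3*z) dz ∧ dx + (0) dx ∧ dy; curl F = (-x - 2, -2*x + y + 3*z, 0)

d omega = sum_{i<j} (∂f_j/∂x_i - ∂f_i/∂x_j) dx_i ∧ dx_j. Under the identification (dy ∧ dz, dz ∧ dx, dx ∧ dy) ↔ (e_x, e_y, e_z), the coefficients are exactly the components of curl F. Compute:
  ∂R/∂y - ∂Q/∂z = (-x) - (2) = -x - 2
  ∂P/∂z - ∂R/∂x = (0) - (2*x - y - 3*z) = -2*x + y + 3*z
  ∂Q/∂x - ∂P/∂y = (0) - (0) = 0.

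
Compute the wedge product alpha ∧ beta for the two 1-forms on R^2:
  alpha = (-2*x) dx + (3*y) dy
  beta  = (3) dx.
alpha ∧ beta = (-9*y) dx ∧ dy

Distribute the wedge, using dx_i ∧ dx_j = -dx_j ∧ dx_i and dx_i ∧ dx_i = 0. For each pair (i, j) with i < j, the coefficient of dx_i ∧ dx_j in alpha ∧ beta is (alpha_i * beta_j - alpha_j * beta_i). Collecting: alpha ∧ beta = (-9*y) dx ∧ dy.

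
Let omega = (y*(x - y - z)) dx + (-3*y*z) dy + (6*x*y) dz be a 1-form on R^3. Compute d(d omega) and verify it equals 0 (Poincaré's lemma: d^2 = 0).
d(d omega) = 0

Step 1: d omega = sum_{i<j} (∂f_j/∂x_i - ∂f_i/∂x_j) dx_i ∧ dx_j:
  coeff of dx ∧ dy: -x + 2*y + z
  coeff of dx ∧ dz: 7*y
  coeff of dy ∧ dz: 6*x + 3*y
Step 2: Apply d again to each 2-form coefficient. The only possible 3-form in R^3 is dx ∧ dy ∧ dz, with coefficient
  ∂(coeff of dy∧dz)/∂x - ∂(coeff of dx∧dz)/∂y + ∂(coeff of dx∧dy)/∂z
  = ∂/∂x (6*x + 3*y) - ∂/∂y (7*y) + ∂/∂z (-x + 2*y + z).
Each of these terms simplifies to sums of mixed partials that cancel in pairs. The result is 0 (by equality of mixed partials for smooth functions — Schwarz / Clairaut).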